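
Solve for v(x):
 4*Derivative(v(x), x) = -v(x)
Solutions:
 v(x) = C1*exp(-x/4)


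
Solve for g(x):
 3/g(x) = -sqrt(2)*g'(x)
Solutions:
 g(x) = -sqrt(C1 - 3*sqrt(2)*x)
 g(x) = sqrt(C1 - 3*sqrt(2)*x)


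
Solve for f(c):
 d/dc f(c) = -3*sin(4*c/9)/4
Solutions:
 f(c) = C1 + 27*cos(4*c/9)/16


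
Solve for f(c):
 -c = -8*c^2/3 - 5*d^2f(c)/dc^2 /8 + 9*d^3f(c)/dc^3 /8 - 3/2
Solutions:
 f(c) = C1 + C2*c + C3*exp(5*c/9) - 16*c^4/45 - 172*c^3/75 - 1698*c^2/125


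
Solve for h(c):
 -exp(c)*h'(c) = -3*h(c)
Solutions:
 h(c) = C1*exp(-3*exp(-c))


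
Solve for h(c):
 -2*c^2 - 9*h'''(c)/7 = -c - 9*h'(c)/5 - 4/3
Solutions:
 h(c) = C1 + C2*exp(-sqrt(35)*c/5) + C3*exp(sqrt(35)*c/5) + 10*c^3/27 - 5*c^2/18 + 160*c/189


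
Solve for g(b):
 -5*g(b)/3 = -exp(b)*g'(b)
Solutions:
 g(b) = C1*exp(-5*exp(-b)/3)


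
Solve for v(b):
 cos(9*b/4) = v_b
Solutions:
 v(b) = C1 + 4*sin(9*b/4)/9


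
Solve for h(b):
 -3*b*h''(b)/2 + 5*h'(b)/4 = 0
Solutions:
 h(b) = C1 + C2*b^(11/6)


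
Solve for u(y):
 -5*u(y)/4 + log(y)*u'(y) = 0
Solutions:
 u(y) = C1*exp(5*li(y)/4)


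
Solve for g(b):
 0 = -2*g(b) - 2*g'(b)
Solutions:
 g(b) = C1*exp(-b)


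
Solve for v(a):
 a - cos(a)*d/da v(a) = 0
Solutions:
 v(a) = C1 + Integral(a/cos(a), a)


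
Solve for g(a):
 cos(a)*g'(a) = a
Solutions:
 g(a) = C1 + Integral(a/cos(a), a)


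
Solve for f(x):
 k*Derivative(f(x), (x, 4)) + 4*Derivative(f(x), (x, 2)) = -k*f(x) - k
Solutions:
 f(x) = C1*exp(-x*sqrt((-sqrt(4 - k^2) - 2)/k)) + C2*exp(x*sqrt((-sqrt(4 - k^2) - 2)/k)) + C3*exp(-x*sqrt((sqrt(4 - k^2) - 2)/k)) + C4*exp(x*sqrt((sqrt(4 - k^2) - 2)/k)) - 1


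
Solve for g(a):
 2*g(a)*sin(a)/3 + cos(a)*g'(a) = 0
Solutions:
 g(a) = C1*cos(a)^(2/3)


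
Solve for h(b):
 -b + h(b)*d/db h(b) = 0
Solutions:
 h(b) = -sqrt(C1 + b^2)
 h(b) = sqrt(C1 + b^2)


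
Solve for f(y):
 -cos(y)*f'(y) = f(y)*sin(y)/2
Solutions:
 f(y) = C1*sqrt(cos(y))


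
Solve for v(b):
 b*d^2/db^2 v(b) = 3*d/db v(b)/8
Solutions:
 v(b) = C1 + C2*b^(11/8)


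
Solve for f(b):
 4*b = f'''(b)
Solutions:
 f(b) = C1 + C2*b + C3*b^2 + b^4/6


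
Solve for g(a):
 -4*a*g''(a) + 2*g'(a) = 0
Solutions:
 g(a) = C1 + C2*a^(3/2)


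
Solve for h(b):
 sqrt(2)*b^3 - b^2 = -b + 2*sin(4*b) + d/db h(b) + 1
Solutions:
 h(b) = C1 + sqrt(2)*b^4/4 - b^3/3 + b^2/2 - b + cos(4*b)/2


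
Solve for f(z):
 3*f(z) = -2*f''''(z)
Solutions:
 f(z) = (C1*sin(6^(1/4)*z/2) + C2*cos(6^(1/4)*z/2))*exp(-6^(1/4)*z/2) + (C3*sin(6^(1/4)*z/2) + C4*cos(6^(1/4)*z/2))*exp(6^(1/4)*z/2)


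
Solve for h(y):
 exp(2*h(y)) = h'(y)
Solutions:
 h(y) = log(-sqrt(-1/(C1 + y))) - log(2)/2
 h(y) = log(-1/(C1 + y))/2 - log(2)/2


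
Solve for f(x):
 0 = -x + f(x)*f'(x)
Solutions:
 f(x) = -sqrt(C1 + x^2)
 f(x) = sqrt(C1 + x^2)


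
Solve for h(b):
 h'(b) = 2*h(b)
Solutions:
 h(b) = C1*exp(2*b)


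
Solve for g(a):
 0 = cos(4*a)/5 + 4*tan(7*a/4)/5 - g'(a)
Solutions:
 g(a) = C1 - 16*log(cos(7*a/4))/35 + sin(4*a)/20


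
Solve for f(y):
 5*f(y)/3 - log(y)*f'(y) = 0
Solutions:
 f(y) = C1*exp(5*li(y)/3)


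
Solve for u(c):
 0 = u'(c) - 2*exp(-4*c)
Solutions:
 u(c) = C1 - exp(-4*c)/2


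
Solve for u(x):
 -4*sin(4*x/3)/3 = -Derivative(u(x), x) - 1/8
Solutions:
 u(x) = C1 - x/8 - cos(4*x/3)


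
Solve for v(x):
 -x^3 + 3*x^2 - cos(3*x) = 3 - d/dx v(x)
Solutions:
 v(x) = C1 + x^4/4 - x^3 + 3*x + sin(3*x)/3


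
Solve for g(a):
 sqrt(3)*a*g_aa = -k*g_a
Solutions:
 g(a) = C1 + a^(-sqrt(3)*re(k)/3 + 1)*(C2*sin(sqrt(3)*log(a)*Abs(im(k))/3) + C3*cos(sqrt(3)*log(a)*im(k)/3))


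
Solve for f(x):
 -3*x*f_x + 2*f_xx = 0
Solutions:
 f(x) = C1 + C2*erfi(sqrt(3)*x/2)


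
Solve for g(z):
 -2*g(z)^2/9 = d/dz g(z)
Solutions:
 g(z) = 9/(C1 + 2*z)


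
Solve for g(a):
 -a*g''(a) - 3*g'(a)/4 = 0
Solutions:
 g(a) = C1 + C2*a^(1/4)


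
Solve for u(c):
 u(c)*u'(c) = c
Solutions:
 u(c) = -sqrt(C1 + c^2)
 u(c) = sqrt(C1 + c^2)


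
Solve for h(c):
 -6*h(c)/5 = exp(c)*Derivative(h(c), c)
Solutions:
 h(c) = C1*exp(6*exp(-c)/5)


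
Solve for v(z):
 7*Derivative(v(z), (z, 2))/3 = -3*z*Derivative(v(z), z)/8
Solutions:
 v(z) = C1 + C2*erf(3*sqrt(7)*z/28)


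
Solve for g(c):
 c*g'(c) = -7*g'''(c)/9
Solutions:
 g(c) = C1 + Integral(C2*airyai(-21^(2/3)*c/7) + C3*airybi(-21^(2/3)*c/7), c)


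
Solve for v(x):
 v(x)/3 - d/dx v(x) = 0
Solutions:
 v(x) = C1*exp(x/3)


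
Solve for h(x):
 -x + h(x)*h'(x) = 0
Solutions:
 h(x) = -sqrt(C1 + x^2)
 h(x) = sqrt(C1 + x^2)


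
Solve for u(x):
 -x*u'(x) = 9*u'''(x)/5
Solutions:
 u(x) = C1 + Integral(C2*airyai(-15^(1/3)*x/3) + C3*airybi(-15^(1/3)*x/3), x)


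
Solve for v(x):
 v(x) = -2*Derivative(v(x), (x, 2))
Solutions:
 v(x) = C1*sin(sqrt(2)*x/2) + C2*cos(sqrt(2)*x/2)


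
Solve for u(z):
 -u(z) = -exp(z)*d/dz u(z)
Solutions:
 u(z) = C1*exp(-exp(-z))


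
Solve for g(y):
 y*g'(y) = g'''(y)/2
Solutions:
 g(y) = C1 + Integral(C2*airyai(2^(1/3)*y) + C3*airybi(2^(1/3)*y), y)


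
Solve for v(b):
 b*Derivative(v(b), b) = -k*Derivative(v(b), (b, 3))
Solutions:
 v(b) = C1 + Integral(C2*airyai(b*(-1/k)^(1/3)) + C3*airybi(b*(-1/k)^(1/3)), b)


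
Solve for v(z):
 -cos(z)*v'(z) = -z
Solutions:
 v(z) = C1 + Integral(z/cos(z), z)


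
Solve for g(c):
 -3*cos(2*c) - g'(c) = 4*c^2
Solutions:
 g(c) = C1 - 4*c^3/3 - 3*sin(2*c)/2


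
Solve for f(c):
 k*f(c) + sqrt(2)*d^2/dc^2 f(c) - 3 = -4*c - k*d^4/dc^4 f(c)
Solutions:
 f(c) = C1*exp(-2^(3/4)*c*sqrt((-sqrt(1 - 2*k^2) - 1)/k)/2) + C2*exp(2^(3/4)*c*sqrt((-sqrt(1 - 2*k^2) - 1)/k)/2) + C3*exp(-2^(3/4)*c*sqrt((sqrt(1 - 2*k^2) - 1)/k)/2) + C4*exp(2^(3/4)*c*sqrt((sqrt(1 - 2*k^2) - 1)/k)/2) - 4*c/k + 3/k


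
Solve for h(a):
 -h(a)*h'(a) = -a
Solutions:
 h(a) = -sqrt(C1 + a^2)
 h(a) = sqrt(C1 + a^2)


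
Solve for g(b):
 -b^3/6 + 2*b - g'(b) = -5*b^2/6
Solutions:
 g(b) = C1 - b^4/24 + 5*b^3/18 + b^2


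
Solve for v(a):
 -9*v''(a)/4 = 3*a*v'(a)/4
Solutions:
 v(a) = C1 + C2*erf(sqrt(6)*a/6)


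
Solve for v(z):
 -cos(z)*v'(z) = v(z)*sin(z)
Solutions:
 v(z) = C1*cos(z)


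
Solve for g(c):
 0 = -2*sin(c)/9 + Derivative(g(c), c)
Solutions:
 g(c) = C1 - 2*cos(c)/9


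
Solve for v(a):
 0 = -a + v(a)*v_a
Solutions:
 v(a) = -sqrt(C1 + a^2)
 v(a) = sqrt(C1 + a^2)


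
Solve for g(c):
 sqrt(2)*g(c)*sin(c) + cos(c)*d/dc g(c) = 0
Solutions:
 g(c) = C1*cos(c)^(sqrt(2))


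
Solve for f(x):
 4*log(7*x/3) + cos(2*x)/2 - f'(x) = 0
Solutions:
 f(x) = C1 + 4*x*log(x) - 4*x*log(3) - 4*x + 4*x*log(7) + sin(2*x)/4


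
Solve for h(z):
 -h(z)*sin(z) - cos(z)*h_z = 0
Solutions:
 h(z) = C1*cos(z)


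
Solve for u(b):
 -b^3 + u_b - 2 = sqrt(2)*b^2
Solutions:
 u(b) = C1 + b^4/4 + sqrt(2)*b^3/3 + 2*b


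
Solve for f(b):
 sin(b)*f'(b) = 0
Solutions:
 f(b) = C1


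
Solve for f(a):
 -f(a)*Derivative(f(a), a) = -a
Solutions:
 f(a) = -sqrt(C1 + a^2)
 f(a) = sqrt(C1 + a^2)


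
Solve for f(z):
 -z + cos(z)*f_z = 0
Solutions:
 f(z) = C1 + Integral(z/cos(z), z)


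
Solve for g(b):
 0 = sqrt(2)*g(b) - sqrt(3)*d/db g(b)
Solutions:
 g(b) = C1*exp(sqrt(6)*b/3)


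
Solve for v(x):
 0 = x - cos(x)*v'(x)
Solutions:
 v(x) = C1 + Integral(x/cos(x), x)


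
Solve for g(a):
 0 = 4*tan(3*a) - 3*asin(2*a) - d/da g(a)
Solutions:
 g(a) = C1 - 3*a*asin(2*a) - 3*sqrt(1 - 4*a^2)/2 - 4*log(cos(3*a))/3


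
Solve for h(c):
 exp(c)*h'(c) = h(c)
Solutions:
 h(c) = C1*exp(-exp(-c))


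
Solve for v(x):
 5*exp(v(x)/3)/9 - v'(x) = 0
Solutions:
 v(x) = 3*log(-1/(C1 + 5*x)) + 9*log(3)


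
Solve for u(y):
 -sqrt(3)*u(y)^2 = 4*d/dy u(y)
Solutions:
 u(y) = 4/(C1 + sqrt(3)*y)


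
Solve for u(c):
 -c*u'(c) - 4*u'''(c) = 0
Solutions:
 u(c) = C1 + Integral(C2*airyai(-2^(1/3)*c/2) + C3*airybi(-2^(1/3)*c/2), c)


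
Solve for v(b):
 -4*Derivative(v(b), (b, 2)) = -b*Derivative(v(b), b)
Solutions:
 v(b) = C1 + C2*erfi(sqrt(2)*b/4)


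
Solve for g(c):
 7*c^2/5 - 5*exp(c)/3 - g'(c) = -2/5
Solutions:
 g(c) = C1 + 7*c^3/15 + 2*c/5 - 5*exp(c)/3


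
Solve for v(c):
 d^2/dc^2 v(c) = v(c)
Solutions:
 v(c) = C1*exp(-c) + C2*exp(c)


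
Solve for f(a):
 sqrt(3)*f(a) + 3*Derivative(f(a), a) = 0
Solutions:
 f(a) = C1*exp(-sqrt(3)*a/3)


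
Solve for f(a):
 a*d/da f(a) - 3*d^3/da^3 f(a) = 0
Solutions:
 f(a) = C1 + Integral(C2*airyai(3^(2/3)*a/3) + C3*airybi(3^(2/3)*a/3), a)


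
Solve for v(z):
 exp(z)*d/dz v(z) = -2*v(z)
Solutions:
 v(z) = C1*exp(2*exp(-z))


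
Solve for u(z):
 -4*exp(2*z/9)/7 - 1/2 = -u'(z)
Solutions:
 u(z) = C1 + z/2 + 18*exp(2*z/9)/7


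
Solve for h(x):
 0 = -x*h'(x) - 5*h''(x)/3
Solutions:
 h(x) = C1 + C2*erf(sqrt(30)*x/10)


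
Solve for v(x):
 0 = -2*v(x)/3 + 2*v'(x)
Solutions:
 v(x) = C1*exp(x/3)


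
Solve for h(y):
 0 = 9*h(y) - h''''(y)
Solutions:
 h(y) = C1*exp(-sqrt(3)*y) + C2*exp(sqrt(3)*y) + C3*sin(sqrt(3)*y) + C4*cos(sqrt(3)*y)


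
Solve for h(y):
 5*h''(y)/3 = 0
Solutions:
 h(y) = C1 + C2*y


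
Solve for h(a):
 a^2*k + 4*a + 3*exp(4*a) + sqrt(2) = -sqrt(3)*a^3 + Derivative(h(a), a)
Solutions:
 h(a) = C1 + sqrt(3)*a^4/4 + a^3*k/3 + 2*a^2 + sqrt(2)*a + 3*exp(4*a)/4


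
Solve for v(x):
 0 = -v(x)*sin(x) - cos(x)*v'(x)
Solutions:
 v(x) = C1*cos(x)


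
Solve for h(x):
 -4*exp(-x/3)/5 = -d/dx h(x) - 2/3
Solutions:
 h(x) = C1 - 2*x/3 - 12*exp(-x/3)/5


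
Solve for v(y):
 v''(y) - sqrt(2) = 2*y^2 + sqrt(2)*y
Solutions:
 v(y) = C1 + C2*y + y^4/6 + sqrt(2)*y^3/6 + sqrt(2)*y^2/2


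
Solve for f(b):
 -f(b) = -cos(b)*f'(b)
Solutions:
 f(b) = C1*sqrt(sin(b) + 1)/sqrt(sin(b) - 1)


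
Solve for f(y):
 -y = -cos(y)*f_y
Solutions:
 f(y) = C1 + Integral(y/cos(y), y)


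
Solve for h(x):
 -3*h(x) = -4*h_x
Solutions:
 h(x) = C1*exp(3*x/4)


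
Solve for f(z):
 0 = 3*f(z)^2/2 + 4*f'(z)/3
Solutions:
 f(z) = 8/(C1 + 9*z)


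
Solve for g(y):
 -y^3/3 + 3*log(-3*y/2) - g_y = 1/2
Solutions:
 g(y) = C1 - y^4/12 + 3*y*log(-y) + y*(-7/2 - 3*log(2) + 3*log(3))


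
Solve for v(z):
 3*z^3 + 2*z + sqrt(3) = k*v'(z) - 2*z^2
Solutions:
 v(z) = C1 + 3*z^4/(4*k) + 2*z^3/(3*k) + z^2/k + sqrt(3)*z/k


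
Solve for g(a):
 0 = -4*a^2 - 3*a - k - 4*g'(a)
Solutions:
 g(a) = C1 - a^3/3 - 3*a^2/8 - a*k/4


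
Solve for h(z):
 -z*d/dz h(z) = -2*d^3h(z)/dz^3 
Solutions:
 h(z) = C1 + Integral(C2*airyai(2^(2/3)*z/2) + C3*airybi(2^(2/3)*z/2), z)


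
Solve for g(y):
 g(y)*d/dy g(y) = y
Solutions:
 g(y) = -sqrt(C1 + y^2)
 g(y) = sqrt(C1 + y^2)


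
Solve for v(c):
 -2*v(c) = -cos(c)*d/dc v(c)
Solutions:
 v(c) = C1*(sin(c) + 1)/(sin(c) - 1)


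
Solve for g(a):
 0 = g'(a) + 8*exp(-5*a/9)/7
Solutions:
 g(a) = C1 + 72*exp(-5*a/9)/35


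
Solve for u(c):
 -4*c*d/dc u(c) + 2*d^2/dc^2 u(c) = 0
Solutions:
 u(c) = C1 + C2*erfi(c)


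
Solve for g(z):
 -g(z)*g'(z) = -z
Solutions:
 g(z) = -sqrt(C1 + z^2)
 g(z) = sqrt(C1 + z^2)


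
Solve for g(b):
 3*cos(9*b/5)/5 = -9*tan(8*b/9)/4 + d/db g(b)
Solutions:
 g(b) = C1 - 81*log(cos(8*b/9))/32 + sin(9*b/5)/3


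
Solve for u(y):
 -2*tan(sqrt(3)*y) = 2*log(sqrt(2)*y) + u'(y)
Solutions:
 u(y) = C1 - 2*y*log(y) - y*log(2) + 2*y + 2*sqrt(3)*log(cos(sqrt(3)*y))/3


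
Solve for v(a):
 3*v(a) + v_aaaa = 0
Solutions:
 v(a) = (C1*sin(sqrt(2)*3^(1/4)*a/2) + C2*cos(sqrt(2)*3^(1/4)*a/2))*exp(-sqrt(2)*3^(1/4)*a/2) + (C3*sin(sqrt(2)*3^(1/4)*a/2) + C4*cos(sqrt(2)*3^(1/4)*a/2))*exp(sqrt(2)*3^(1/4)*a/2)


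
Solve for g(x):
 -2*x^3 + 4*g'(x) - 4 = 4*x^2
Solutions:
 g(x) = C1 + x^4/8 + x^3/3 + x


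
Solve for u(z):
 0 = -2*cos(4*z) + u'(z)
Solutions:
 u(z) = C1 + sin(4*z)/2


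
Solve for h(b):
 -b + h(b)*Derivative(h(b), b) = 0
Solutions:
 h(b) = -sqrt(C1 + b^2)
 h(b) = sqrt(C1 + b^2)


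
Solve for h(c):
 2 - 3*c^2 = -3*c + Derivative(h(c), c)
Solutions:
 h(c) = C1 - c^3 + 3*c^2/2 + 2*c


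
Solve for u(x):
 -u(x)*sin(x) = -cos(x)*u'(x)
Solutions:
 u(x) = C1/cos(x)


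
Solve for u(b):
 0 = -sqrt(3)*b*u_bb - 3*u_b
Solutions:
 u(b) = C1 + C2*b^(1 - sqrt(3))


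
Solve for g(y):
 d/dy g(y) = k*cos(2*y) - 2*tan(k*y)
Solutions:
 g(y) = C1 + k*sin(2*y)/2 - 2*Piecewise((-log(cos(k*y))/k, Ne(k, 0)), (0, True))


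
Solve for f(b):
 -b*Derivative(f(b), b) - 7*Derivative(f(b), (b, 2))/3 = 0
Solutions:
 f(b) = C1 + C2*erf(sqrt(42)*b/14)


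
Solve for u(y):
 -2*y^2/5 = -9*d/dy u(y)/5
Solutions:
 u(y) = C1 + 2*y^3/27


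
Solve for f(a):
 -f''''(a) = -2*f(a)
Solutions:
 f(a) = C1*exp(-2^(1/4)*a) + C2*exp(2^(1/4)*a) + C3*sin(2^(1/4)*a) + C4*cos(2^(1/4)*a)


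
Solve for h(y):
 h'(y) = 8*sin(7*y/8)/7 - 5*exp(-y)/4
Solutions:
 h(y) = C1 - 64*cos(7*y/8)/49 + 5*exp(-y)/4


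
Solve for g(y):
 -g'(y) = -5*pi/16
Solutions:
 g(y) = C1 + 5*pi*y/16


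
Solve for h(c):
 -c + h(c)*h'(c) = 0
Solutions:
 h(c) = -sqrt(C1 + c^2)
 h(c) = sqrt(C1 + c^2)


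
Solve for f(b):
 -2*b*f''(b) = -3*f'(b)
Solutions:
 f(b) = C1 + C2*b^(5/2)


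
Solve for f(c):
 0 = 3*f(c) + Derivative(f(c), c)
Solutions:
 f(c) = C1*exp(-3*c)


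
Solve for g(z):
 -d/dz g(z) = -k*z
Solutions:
 g(z) = C1 + k*z^2/2


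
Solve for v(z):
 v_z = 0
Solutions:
 v(z) = C1


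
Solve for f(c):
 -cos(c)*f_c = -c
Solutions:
 f(c) = C1 + Integral(c/cos(c), c)


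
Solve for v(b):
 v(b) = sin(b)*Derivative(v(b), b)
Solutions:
 v(b) = C1*sqrt(cos(b) - 1)/sqrt(cos(b) + 1)


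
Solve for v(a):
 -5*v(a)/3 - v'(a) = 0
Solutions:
 v(a) = C1*exp(-5*a/3)


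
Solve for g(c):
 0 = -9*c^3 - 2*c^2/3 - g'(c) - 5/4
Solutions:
 g(c) = C1 - 9*c^4/4 - 2*c^3/9 - 5*c/4


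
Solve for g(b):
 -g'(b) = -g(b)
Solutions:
 g(b) = C1*exp(b)


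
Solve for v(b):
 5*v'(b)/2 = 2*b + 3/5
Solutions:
 v(b) = C1 + 2*b^2/5 + 6*b/25


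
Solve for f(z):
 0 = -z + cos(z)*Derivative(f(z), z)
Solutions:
 f(z) = C1 + Integral(z/cos(z), z)


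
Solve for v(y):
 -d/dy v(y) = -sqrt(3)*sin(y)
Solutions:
 v(y) = C1 - sqrt(3)*cos(y)


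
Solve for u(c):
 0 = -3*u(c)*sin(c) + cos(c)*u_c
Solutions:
 u(c) = C1/cos(c)^3


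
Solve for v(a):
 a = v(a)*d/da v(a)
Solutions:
 v(a) = -sqrt(C1 + a^2)
 v(a) = sqrt(C1 + a^2)


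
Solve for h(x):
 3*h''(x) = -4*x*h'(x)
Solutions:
 h(x) = C1 + C2*erf(sqrt(6)*x/3)


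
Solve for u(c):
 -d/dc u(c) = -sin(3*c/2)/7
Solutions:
 u(c) = C1 - 2*cos(3*c/2)/21


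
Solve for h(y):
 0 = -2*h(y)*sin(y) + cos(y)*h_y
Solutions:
 h(y) = C1/cos(y)^2


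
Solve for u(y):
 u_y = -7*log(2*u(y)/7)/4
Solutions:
 4*Integral(1/(log(_y) - log(7) + log(2)), (_y, u(y)))/7 = C1 - y


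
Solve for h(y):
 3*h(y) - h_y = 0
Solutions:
 h(y) = C1*exp(3*y)


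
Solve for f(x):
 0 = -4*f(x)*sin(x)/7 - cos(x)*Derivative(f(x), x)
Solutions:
 f(x) = C1*cos(x)^(4/7)


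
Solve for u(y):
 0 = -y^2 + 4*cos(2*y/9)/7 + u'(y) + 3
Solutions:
 u(y) = C1 + y^3/3 - 3*y - 18*sin(2*y/9)/7


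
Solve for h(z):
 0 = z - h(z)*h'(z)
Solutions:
 h(z) = -sqrt(C1 + z^2)
 h(z) = sqrt(C1 + z^2)


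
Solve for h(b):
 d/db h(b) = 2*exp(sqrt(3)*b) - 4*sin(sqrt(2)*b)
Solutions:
 h(b) = C1 + 2*sqrt(3)*exp(sqrt(3)*b)/3 + 2*sqrt(2)*cos(sqrt(2)*b)


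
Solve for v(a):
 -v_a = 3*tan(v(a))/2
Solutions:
 v(a) = pi - asin(C1*exp(-3*a/2))
 v(a) = asin(C1*exp(-3*a/2))


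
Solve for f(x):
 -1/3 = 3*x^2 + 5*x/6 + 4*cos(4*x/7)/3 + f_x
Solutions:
 f(x) = C1 - x^3 - 5*x^2/12 - x/3 - 7*sin(4*x/7)/3


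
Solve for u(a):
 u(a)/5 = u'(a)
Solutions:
 u(a) = C1*exp(a/5)


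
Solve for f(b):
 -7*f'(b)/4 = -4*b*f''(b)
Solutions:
 f(b) = C1 + C2*b^(23/16)


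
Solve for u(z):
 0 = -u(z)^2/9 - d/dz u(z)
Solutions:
 u(z) = 9/(C1 + z)


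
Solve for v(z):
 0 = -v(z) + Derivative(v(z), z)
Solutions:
 v(z) = C1*exp(z)


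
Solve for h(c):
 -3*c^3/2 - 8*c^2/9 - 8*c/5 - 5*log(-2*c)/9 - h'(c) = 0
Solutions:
 h(c) = C1 - 3*c^4/8 - 8*c^3/27 - 4*c^2/5 - 5*c*log(-c)/9 + 5*c*(1 - log(2))/9


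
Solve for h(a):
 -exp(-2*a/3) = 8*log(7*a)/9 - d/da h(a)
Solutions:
 h(a) = C1 + 8*a*log(a)/9 + 8*a*(-1 + log(7))/9 - 3*exp(-2*a/3)/2


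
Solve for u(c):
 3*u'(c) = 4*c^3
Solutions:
 u(c) = C1 + c^4/3


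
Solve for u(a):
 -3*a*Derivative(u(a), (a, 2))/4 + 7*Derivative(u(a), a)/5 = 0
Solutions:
 u(a) = C1 + C2*a^(43/15)


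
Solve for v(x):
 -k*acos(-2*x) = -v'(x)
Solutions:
 v(x) = C1 + k*(x*acos(-2*x) + sqrt(1 - 4*x^2)/2)


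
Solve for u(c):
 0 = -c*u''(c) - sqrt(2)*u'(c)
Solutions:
 u(c) = C1 + C2*c^(1 - sqrt(2))


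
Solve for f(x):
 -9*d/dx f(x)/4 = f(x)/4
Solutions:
 f(x) = C1*exp(-x/9)


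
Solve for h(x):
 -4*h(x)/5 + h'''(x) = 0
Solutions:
 h(x) = C3*exp(10^(2/3)*x/5) + (C1*sin(10^(2/3)*sqrt(3)*x/10) + C2*cos(10^(2/3)*sqrt(3)*x/10))*exp(-10^(2/3)*x/10)


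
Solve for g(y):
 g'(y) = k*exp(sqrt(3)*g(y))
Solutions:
 g(y) = sqrt(3)*(2*log(-1/(C1 + k*y)) - log(3))/6


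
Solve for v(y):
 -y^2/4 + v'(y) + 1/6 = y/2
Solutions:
 v(y) = C1 + y^3/12 + y^2/4 - y/6


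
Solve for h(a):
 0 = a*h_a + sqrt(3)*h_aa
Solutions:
 h(a) = C1 + C2*erf(sqrt(2)*3^(3/4)*a/6)


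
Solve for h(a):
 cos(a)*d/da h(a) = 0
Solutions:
 h(a) = C1


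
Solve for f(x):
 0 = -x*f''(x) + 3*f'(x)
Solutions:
 f(x) = C1 + C2*x^4


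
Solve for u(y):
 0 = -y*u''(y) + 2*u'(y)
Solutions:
 u(y) = C1 + C2*y^3


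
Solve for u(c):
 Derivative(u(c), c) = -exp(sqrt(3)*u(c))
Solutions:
 u(c) = sqrt(3)*(2*log(1/(C1 + c)) - log(3))/6


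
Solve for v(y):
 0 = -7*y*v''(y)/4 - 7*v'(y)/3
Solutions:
 v(y) = C1 + C2/y^(1/3)


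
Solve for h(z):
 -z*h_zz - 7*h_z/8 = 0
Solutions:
 h(z) = C1 + C2*z^(1/8)


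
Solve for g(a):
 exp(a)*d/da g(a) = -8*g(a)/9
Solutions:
 g(a) = C1*exp(8*exp(-a)/9)


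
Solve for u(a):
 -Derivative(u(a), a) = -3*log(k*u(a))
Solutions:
 li(k*u(a))/k = C1 + 3*a


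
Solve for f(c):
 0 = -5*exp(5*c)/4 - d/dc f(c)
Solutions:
 f(c) = C1 - exp(5*c)/4


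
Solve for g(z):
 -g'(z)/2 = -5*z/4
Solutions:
 g(z) = C1 + 5*z^2/4


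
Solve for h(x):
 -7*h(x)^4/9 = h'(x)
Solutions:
 h(x) = 3^(1/3)*(1/(C1 + 7*x))^(1/3)
 h(x) = (-3^(1/3) - 3^(5/6)*I)*(1/(C1 + 7*x))^(1/3)/2
 h(x) = (-3^(1/3) + 3^(5/6)*I)*(1/(C1 + 7*x))^(1/3)/2


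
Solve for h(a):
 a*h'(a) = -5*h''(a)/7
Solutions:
 h(a) = C1 + C2*erf(sqrt(70)*a/10)


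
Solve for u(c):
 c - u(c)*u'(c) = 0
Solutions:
 u(c) = -sqrt(C1 + c^2)
 u(c) = sqrt(C1 + c^2)


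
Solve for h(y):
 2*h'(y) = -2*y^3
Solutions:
 h(y) = C1 - y^4/4


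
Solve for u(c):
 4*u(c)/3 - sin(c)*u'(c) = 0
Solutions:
 u(c) = C1*(cos(c) - 1)^(2/3)/(cos(c) + 1)^(2/3)


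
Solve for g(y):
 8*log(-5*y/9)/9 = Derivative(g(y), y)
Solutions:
 g(y) = C1 + 8*y*log(-y)/9 + 8*y*(-2*log(3) - 1 + log(5))/9


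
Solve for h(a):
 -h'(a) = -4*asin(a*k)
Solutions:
 h(a) = C1 + 4*Piecewise((a*asin(a*k) + sqrt(-a^2*k^2 + 1)/k, Ne(k, 0)), (0, True))


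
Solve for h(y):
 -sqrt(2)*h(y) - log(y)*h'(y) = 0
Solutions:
 h(y) = C1*exp(-sqrt(2)*li(y))


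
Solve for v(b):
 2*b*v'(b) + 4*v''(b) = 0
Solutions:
 v(b) = C1 + C2*erf(b/2)


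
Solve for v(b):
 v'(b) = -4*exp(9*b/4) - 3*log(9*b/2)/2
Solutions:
 v(b) = C1 - 3*b*log(b)/2 + b*(-3*log(3) + 3*log(2)/2 + 3/2) - 16*exp(9*b/4)/9


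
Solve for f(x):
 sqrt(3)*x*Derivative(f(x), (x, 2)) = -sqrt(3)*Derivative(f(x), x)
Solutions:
 f(x) = C1 + C2*log(x)


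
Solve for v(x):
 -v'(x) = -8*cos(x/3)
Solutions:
 v(x) = C1 + 24*sin(x/3)


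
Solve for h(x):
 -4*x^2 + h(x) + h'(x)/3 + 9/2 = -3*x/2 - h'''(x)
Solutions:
 h(x) = C1*exp(2^(1/3)*x*(-2/(27 + sqrt(733))^(1/3) + 2^(1/3)*(27 + sqrt(733))^(1/3))/12)*sin(2^(1/3)*sqrt(3)*x*(2/(27 + sqrt(733))^(1/3) + 2^(1/3)*(27 + sqrt(733))^(1/3))/12) + C2*exp(2^(1/3)*x*(-2/(27 + sqrt(733))^(1/3) + 2^(1/3)*(27 + sqrt(733))^(1/3))/12)*cos(2^(1/3)*sqrt(3)*x*(2/(27 + sqrt(733))^(1/3) + 2^(1/3)*(27 + sqrt(733))^(1/3))/12) + C3*exp(-2^(1/3)*x*(-2/(27 + sqrt(733))^(1/3) + 2^(1/3)*(27 + sqrt(733))^(1/3))/6) + 4*x^2 - 25*x/6 - 28/9


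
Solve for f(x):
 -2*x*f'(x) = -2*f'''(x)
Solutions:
 f(x) = C1 + Integral(C2*airyai(x) + C3*airybi(x), x)


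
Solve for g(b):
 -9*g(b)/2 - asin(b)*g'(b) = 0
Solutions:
 g(b) = C1*exp(-9*Integral(1/asin(b), b)/2)


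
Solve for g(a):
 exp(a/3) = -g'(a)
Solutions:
 g(a) = C1 - 3*exp(a/3)


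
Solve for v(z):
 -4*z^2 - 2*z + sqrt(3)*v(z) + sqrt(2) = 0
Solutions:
 v(z) = 4*sqrt(3)*z^2/3 + 2*sqrt(3)*z/3 - sqrt(6)/3


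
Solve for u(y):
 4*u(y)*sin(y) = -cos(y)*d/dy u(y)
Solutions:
 u(y) = C1*cos(y)^4


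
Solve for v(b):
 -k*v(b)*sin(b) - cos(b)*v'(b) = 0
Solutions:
 v(b) = C1*exp(k*log(cos(b)))


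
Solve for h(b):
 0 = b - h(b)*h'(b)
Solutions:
 h(b) = -sqrt(C1 + b^2)
 h(b) = sqrt(C1 + b^2)


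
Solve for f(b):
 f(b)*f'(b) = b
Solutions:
 f(b) = -sqrt(C1 + b^2)
 f(b) = sqrt(C1 + b^2)


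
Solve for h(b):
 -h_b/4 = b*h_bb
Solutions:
 h(b) = C1 + C2*b^(3/4)


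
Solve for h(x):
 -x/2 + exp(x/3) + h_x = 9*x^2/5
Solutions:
 h(x) = C1 + 3*x^3/5 + x^2/4 - 3*exp(x/3)


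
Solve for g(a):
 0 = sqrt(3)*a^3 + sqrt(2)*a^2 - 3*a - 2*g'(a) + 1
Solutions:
 g(a) = C1 + sqrt(3)*a^4/8 + sqrt(2)*a^3/6 - 3*a^2/4 + a/2


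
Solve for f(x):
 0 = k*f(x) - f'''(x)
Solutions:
 f(x) = C1*exp(k^(1/3)*x) + C2*exp(k^(1/3)*x*(-1 + sqrt(3)*I)/2) + C3*exp(-k^(1/3)*x*(1 + sqrt(3)*I)/2)


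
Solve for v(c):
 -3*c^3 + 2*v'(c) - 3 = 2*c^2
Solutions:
 v(c) = C1 + 3*c^4/8 + c^3/3 + 3*c/2


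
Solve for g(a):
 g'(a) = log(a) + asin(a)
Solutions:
 g(a) = C1 + a*log(a) + a*asin(a) - a + sqrt(1 - a^2)


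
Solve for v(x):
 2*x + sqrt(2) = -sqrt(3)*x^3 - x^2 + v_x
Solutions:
 v(x) = C1 + sqrt(3)*x^4/4 + x^3/3 + x^2 + sqrt(2)*x


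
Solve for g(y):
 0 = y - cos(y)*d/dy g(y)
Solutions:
 g(y) = C1 + Integral(y/cos(y), y)


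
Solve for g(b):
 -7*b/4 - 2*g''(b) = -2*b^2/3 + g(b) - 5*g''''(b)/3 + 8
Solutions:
 g(b) = C1*exp(-sqrt(5)*b*sqrt(3 + 2*sqrt(6))/5) + C2*exp(sqrt(5)*b*sqrt(3 + 2*sqrt(6))/5) + C3*sin(sqrt(5)*b*sqrt(-3 + 2*sqrt(6))/5) + C4*cos(sqrt(5)*b*sqrt(-3 + 2*sqrt(6))/5) + 2*b^2/3 - 7*b/4 - 32/3


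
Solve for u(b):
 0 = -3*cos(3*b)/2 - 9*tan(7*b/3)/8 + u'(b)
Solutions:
 u(b) = C1 - 27*log(cos(7*b/3))/56 + sin(3*b)/2


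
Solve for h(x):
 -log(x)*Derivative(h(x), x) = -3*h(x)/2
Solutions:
 h(x) = C1*exp(3*li(x)/2)


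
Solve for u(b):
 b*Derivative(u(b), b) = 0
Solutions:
 u(b) = C1


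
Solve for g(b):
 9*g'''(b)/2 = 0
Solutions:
 g(b) = C1 + C2*b + C3*b^2


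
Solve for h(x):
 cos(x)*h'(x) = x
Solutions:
 h(x) = C1 + Integral(x/cos(x), x)


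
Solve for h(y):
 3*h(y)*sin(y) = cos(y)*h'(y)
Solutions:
 h(y) = C1/cos(y)^3


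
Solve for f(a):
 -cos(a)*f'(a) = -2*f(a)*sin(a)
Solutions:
 f(a) = C1/cos(a)^2


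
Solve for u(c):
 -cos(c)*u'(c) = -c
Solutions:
 u(c) = C1 + Integral(c/cos(c), c)


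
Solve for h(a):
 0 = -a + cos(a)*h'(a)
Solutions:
 h(a) = C1 + Integral(a/cos(a), a)


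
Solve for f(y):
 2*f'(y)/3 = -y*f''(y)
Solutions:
 f(y) = C1 + C2*y^(1/3)


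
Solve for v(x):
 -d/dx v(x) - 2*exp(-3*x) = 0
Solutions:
 v(x) = C1 + 2*exp(-3*x)/3


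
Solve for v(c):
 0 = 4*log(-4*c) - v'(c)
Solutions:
 v(c) = C1 + 4*c*log(-c) + 4*c*(-1 + 2*log(2))


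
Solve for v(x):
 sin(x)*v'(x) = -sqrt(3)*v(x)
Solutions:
 v(x) = C1*(cos(x) + 1)^(sqrt(3)/2)/(cos(x) - 1)^(sqrt(3)/2)


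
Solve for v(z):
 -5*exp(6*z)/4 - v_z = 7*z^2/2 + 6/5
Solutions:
 v(z) = C1 - 7*z^3/6 - 6*z/5 - 5*exp(6*z)/24


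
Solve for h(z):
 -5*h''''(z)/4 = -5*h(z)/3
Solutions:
 h(z) = C1*exp(-sqrt(2)*3^(3/4)*z/3) + C2*exp(sqrt(2)*3^(3/4)*z/3) + C3*sin(sqrt(2)*3^(3/4)*z/3) + C4*cos(sqrt(2)*3^(3/4)*z/3)


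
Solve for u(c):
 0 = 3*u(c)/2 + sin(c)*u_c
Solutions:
 u(c) = C1*(cos(c) + 1)^(3/4)/(cos(c) - 1)^(3/4)


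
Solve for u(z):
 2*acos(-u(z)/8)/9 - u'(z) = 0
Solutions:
 Integral(1/acos(-_y/8), (_y, u(z))) = C1 + 2*z/9


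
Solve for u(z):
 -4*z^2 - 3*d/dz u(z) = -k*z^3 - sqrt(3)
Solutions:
 u(z) = C1 + k*z^4/12 - 4*z^3/9 + sqrt(3)*z/3


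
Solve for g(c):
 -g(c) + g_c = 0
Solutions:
 g(c) = C1*exp(c)


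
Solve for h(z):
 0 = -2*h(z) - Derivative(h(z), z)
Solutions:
 h(z) = C1*exp(-2*z)


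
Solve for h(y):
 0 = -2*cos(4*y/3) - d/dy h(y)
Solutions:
 h(y) = C1 - 3*sin(4*y/3)/2


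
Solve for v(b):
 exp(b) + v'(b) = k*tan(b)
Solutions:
 v(b) = C1 - k*log(cos(b)) - exp(b)


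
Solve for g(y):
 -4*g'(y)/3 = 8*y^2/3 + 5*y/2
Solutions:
 g(y) = C1 - 2*y^3/3 - 15*y^2/16


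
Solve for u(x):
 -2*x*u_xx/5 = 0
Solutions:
 u(x) = C1 + C2*x


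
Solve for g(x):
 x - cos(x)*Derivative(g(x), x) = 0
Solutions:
 g(x) = C1 + Integral(x/cos(x), x)


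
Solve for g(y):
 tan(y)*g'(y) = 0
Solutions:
 g(y) = C1


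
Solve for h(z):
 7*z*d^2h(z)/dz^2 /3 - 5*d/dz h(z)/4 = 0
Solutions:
 h(z) = C1 + C2*z^(43/28)


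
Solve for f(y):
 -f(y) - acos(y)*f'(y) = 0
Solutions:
 f(y) = C1*exp(-Integral(1/acos(y), y))


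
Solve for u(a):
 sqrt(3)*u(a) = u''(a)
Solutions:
 u(a) = C1*exp(-3^(1/4)*a) + C2*exp(3^(1/4)*a)


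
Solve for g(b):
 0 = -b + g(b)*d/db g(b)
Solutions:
 g(b) = -sqrt(C1 + b^2)
 g(b) = sqrt(C1 + b^2)


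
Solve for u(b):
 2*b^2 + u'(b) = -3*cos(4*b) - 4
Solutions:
 u(b) = C1 - 2*b^3/3 - 4*b - 3*sin(4*b)/4


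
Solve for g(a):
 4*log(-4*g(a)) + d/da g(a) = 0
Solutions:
 Integral(1/(log(-_y) + 2*log(2)), (_y, g(a)))/4 = C1 - a


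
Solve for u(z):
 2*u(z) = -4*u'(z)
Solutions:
 u(z) = C1*exp(-z/2)


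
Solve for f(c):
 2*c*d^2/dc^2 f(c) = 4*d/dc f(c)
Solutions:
 f(c) = C1 + C2*c^3


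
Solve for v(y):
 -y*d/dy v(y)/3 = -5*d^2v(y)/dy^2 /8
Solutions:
 v(y) = C1 + C2*erfi(2*sqrt(15)*y/15)


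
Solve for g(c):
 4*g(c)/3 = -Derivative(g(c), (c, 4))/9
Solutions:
 g(c) = (C1*sin(3^(1/4)*c) + C2*cos(3^(1/4)*c))*exp(-3^(1/4)*c) + (C3*sin(3^(1/4)*c) + C4*cos(3^(1/4)*c))*exp(3^(1/4)*c)


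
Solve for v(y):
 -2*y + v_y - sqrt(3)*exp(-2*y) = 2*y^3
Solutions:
 v(y) = C1 + y^4/2 + y^2 - sqrt(3)*exp(-2*y)/2


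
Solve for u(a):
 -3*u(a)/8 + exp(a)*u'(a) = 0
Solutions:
 u(a) = C1*exp(-3*exp(-a)/8)


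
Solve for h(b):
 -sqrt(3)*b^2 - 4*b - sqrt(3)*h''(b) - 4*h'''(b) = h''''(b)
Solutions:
 h(b) = C1 + C2*b + C3*exp(b*(-2 + sqrt(4 - sqrt(3)))) + C4*exp(-b*(sqrt(4 - sqrt(3)) + 2)) - b^4/12 + 2*sqrt(3)*b^3/9 + b^2*(-8 + sqrt(3))/3


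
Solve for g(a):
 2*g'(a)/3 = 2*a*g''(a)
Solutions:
 g(a) = C1 + C2*a^(4/3)


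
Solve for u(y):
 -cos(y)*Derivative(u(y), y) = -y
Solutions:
 u(y) = C1 + Integral(y/cos(y), y)


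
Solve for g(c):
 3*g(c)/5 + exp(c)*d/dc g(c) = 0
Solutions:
 g(c) = C1*exp(3*exp(-c)/5)


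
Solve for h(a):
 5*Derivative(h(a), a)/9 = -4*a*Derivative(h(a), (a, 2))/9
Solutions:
 h(a) = C1 + C2/a^(1/4)


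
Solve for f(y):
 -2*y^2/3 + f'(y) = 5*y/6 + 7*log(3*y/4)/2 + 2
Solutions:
 f(y) = C1 + 2*y^3/9 + 5*y^2/12 + 7*y*log(y)/2 - 7*y*log(2) - 3*y/2 + 7*y*log(3)/2


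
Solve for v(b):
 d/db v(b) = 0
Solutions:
 v(b) = C1


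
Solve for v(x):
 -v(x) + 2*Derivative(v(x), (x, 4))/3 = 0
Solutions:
 v(x) = C1*exp(-2^(3/4)*3^(1/4)*x/2) + C2*exp(2^(3/4)*3^(1/4)*x/2) + C3*sin(2^(3/4)*3^(1/4)*x/2) + C4*cos(2^(3/4)*3^(1/4)*x/2)


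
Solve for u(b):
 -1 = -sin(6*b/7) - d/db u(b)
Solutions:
 u(b) = C1 + b + 7*cos(6*b/7)/6


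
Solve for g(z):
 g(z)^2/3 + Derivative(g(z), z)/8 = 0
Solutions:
 g(z) = 3/(C1 + 8*z)


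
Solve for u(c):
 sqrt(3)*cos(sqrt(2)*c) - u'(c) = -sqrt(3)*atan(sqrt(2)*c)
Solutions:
 u(c) = C1 + sqrt(3)*(c*atan(sqrt(2)*c) - sqrt(2)*log(2*c^2 + 1)/4) + sqrt(6)*sin(sqrt(2)*c)/2


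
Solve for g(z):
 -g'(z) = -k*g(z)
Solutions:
 g(z) = C1*exp(k*z)


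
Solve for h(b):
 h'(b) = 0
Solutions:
 h(b) = C1


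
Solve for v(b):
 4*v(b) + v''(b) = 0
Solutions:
 v(b) = C1*sin(2*b) + C2*cos(2*b)


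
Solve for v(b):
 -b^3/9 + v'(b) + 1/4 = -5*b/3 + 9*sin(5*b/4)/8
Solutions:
 v(b) = C1 + b^4/36 - 5*b^2/6 - b/4 - 9*cos(5*b/4)/10


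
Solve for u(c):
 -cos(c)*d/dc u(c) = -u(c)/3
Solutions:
 u(c) = C1*(sin(c) + 1)^(1/6)/(sin(c) - 1)^(1/6)


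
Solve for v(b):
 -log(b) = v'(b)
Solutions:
 v(b) = C1 - b*log(b) + b


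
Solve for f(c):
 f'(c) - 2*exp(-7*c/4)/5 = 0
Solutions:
 f(c) = C1 - 8*exp(-7*c/4)/35


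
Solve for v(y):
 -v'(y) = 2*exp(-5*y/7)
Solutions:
 v(y) = C1 + 14*exp(-5*y/7)/5


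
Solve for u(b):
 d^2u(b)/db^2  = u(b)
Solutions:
 u(b) = C1*exp(-b) + C2*exp(b)


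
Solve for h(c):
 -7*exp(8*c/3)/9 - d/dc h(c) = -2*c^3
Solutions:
 h(c) = C1 + c^4/2 - 7*exp(8*c/3)/24


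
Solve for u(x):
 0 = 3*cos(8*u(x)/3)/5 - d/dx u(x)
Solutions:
 -3*x/5 - 3*log(sin(8*u(x)/3) - 1)/16 + 3*log(sin(8*u(x)/3) + 1)/16 = C1


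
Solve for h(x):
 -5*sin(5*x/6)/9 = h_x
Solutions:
 h(x) = C1 + 2*cos(5*x/6)/3


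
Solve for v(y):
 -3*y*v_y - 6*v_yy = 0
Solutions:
 v(y) = C1 + C2*erf(y/2)


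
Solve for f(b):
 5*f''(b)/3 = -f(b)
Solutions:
 f(b) = C1*sin(sqrt(15)*b/5) + C2*cos(sqrt(15)*b/5)


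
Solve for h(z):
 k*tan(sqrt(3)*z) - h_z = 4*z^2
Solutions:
 h(z) = C1 - sqrt(3)*k*log(cos(sqrt(3)*z))/3 - 4*z^3/3


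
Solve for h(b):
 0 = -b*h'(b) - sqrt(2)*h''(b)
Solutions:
 h(b) = C1 + C2*erf(2^(1/4)*b/2)


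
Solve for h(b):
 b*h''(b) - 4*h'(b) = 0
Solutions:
 h(b) = C1 + C2*b^5


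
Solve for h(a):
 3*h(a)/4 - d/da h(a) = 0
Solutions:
 h(a) = C1*exp(3*a/4)


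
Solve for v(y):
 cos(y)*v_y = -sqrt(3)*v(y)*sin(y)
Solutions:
 v(y) = C1*cos(y)^(sqrt(3))


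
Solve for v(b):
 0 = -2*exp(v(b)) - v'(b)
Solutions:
 v(b) = log(1/(C1 + 2*b))


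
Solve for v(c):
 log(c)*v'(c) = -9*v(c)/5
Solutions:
 v(c) = C1*exp(-9*li(c)/5)


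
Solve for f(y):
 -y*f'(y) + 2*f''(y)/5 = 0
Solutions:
 f(y) = C1 + C2*erfi(sqrt(5)*y/2)


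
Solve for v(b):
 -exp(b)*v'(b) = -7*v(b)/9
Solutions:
 v(b) = C1*exp(-7*exp(-b)/9)


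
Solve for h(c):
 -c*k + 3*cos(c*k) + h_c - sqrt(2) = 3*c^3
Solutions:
 h(c) = C1 + 3*c^4/4 + c^2*k/2 + sqrt(2)*c - 3*sin(c*k)/k


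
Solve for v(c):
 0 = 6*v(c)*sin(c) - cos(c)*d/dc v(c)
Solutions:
 v(c) = C1/cos(c)^6


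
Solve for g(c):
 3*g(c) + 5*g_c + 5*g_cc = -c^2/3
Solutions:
 g(c) = -c^2/9 + 10*c/27 + (C1*sin(sqrt(35)*c/10) + C2*cos(sqrt(35)*c/10))*exp(-c/2) - 20/81


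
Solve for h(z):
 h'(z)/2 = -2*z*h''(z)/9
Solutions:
 h(z) = C1 + C2/z^(5/4)


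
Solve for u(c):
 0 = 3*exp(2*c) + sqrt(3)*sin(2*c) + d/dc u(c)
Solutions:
 u(c) = C1 - 3*exp(2*c)/2 + sqrt(3)*cos(2*c)/2


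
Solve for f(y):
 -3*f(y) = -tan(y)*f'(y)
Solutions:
 f(y) = C1*sin(y)^3


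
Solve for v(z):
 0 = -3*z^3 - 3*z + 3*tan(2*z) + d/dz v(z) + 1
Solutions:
 v(z) = C1 + 3*z^4/4 + 3*z^2/2 - z + 3*log(cos(2*z))/2


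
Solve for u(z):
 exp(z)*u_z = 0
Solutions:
 u(z) = C1


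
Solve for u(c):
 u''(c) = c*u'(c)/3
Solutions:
 u(c) = C1 + C2*erfi(sqrt(6)*c/6)


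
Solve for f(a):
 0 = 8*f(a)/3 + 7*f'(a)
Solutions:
 f(a) = C1*exp(-8*a/21)


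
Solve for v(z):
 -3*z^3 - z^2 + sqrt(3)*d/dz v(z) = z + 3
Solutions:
 v(z) = C1 + sqrt(3)*z^4/4 + sqrt(3)*z^3/9 + sqrt(3)*z^2/6 + sqrt(3)*z


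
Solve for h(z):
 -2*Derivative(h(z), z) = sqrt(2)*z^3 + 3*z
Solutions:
 h(z) = C1 - sqrt(2)*z^4/8 - 3*z^2/4


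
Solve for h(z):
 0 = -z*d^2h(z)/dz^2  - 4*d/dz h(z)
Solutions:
 h(z) = C1 + C2/z^3


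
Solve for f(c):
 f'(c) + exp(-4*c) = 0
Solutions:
 f(c) = C1 + exp(-4*c)/4


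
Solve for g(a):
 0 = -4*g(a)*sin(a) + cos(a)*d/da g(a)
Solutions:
 g(a) = C1/cos(a)^4


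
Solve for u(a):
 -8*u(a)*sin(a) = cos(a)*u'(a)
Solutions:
 u(a) = C1*cos(a)^8


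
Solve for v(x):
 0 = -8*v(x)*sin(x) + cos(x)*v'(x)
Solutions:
 v(x) = C1/cos(x)^8


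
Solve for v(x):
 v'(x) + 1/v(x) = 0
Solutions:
 v(x) = -sqrt(C1 - 2*x)
 v(x) = sqrt(C1 - 2*x)


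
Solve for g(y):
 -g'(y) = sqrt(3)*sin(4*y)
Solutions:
 g(y) = C1 + sqrt(3)*cos(4*y)/4


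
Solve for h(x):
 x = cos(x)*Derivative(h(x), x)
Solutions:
 h(x) = C1 + Integral(x/cos(x), x)


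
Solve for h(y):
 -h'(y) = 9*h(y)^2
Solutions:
 h(y) = 1/(C1 + 9*y)


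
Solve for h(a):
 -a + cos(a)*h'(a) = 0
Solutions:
 h(a) = C1 + Integral(a/cos(a), a)


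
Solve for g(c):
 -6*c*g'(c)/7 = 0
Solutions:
 g(c) = C1


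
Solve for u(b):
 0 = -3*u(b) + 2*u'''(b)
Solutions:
 u(b) = C3*exp(2^(2/3)*3^(1/3)*b/2) + (C1*sin(2^(2/3)*3^(5/6)*b/4) + C2*cos(2^(2/3)*3^(5/6)*b/4))*exp(-2^(2/3)*3^(1/3)*b/4)


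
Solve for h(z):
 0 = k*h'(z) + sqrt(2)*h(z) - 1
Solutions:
 h(z) = C1*exp(-sqrt(2)*z/k) + sqrt(2)/2


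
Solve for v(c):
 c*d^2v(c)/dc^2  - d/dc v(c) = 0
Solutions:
 v(c) = C1 + C2*c^2


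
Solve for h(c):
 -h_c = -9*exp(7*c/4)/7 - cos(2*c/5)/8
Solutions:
 h(c) = C1 + 36*exp(7*c/4)/49 + 5*sin(2*c/5)/16


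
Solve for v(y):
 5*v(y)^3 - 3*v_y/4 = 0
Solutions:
 v(y) = -sqrt(6)*sqrt(-1/(C1 + 20*y))/2
 v(y) = sqrt(6)*sqrt(-1/(C1 + 20*y))/2


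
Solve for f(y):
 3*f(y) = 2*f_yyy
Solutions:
 f(y) = C3*exp(2^(2/3)*3^(1/3)*y/2) + (C1*sin(2^(2/3)*3^(5/6)*y/4) + C2*cos(2^(2/3)*3^(5/6)*y/4))*exp(-2^(2/3)*3^(1/3)*y/4)


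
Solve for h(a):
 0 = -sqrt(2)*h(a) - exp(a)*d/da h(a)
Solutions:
 h(a) = C1*exp(sqrt(2)*exp(-a))


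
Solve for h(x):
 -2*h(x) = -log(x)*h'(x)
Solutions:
 h(x) = C1*exp(2*li(x))


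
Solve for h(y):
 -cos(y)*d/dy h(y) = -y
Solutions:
 h(y) = C1 + Integral(y/cos(y), y)


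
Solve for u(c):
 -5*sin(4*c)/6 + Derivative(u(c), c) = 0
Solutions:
 u(c) = C1 - 5*cos(4*c)/24


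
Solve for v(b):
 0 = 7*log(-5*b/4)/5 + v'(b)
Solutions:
 v(b) = C1 - 7*b*log(-b)/5 + 7*b*(-log(5) + 1 + 2*log(2))/5


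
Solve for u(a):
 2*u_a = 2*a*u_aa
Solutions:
 u(a) = C1 + C2*a^2


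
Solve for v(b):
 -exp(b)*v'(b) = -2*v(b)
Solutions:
 v(b) = C1*exp(-2*exp(-b))


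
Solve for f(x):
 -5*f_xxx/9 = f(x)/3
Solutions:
 f(x) = C3*exp(-3^(1/3)*5^(2/3)*x/5) + (C1*sin(3^(5/6)*5^(2/3)*x/10) + C2*cos(3^(5/6)*5^(2/3)*x/10))*exp(3^(1/3)*5^(2/3)*x/10)


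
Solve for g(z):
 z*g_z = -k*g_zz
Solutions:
 g(z) = C1 + C2*sqrt(k)*erf(sqrt(2)*z*sqrt(1/k)/2)


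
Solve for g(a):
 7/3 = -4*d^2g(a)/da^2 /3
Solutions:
 g(a) = C1 + C2*a - 7*a^2/8


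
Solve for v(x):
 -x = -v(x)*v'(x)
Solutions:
 v(x) = -sqrt(C1 + x^2)
 v(x) = sqrt(C1 + x^2)


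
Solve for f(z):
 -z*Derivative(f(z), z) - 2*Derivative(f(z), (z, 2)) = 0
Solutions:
 f(z) = C1 + C2*erf(z/2)


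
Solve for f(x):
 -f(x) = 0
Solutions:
 f(x) = 0


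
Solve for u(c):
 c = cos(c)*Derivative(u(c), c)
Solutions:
 u(c) = C1 + Integral(c/cos(c), c)


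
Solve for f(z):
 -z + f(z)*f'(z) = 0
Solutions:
 f(z) = -sqrt(C1 + z^2)
 f(z) = sqrt(C1 + z^2)


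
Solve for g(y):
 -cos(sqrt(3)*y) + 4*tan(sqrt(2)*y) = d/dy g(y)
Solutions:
 g(y) = C1 - 2*sqrt(2)*log(cos(sqrt(2)*y)) - sqrt(3)*sin(sqrt(3)*y)/3


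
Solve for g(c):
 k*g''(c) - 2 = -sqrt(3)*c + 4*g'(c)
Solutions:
 g(c) = C1 + C2*exp(4*c/k) + sqrt(3)*c^2/8 + sqrt(3)*c*k/16 - c/2


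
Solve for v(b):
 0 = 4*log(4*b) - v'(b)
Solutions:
 v(b) = C1 + 4*b*log(b) - 4*b + b*log(256)


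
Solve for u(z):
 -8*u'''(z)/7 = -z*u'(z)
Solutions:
 u(z) = C1 + Integral(C2*airyai(7^(1/3)*z/2) + C3*airybi(7^(1/3)*z/2), z)


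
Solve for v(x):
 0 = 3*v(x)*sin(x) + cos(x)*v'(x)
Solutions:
 v(x) = C1*cos(x)^3


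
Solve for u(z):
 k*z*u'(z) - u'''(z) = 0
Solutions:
 u(z) = C1 + Integral(C2*airyai(k^(1/3)*z) + C3*airybi(k^(1/3)*z), z)


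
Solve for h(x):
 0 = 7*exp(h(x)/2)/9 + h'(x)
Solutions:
 h(x) = 2*log(1/(C1 + 7*x)) + 2*log(18)


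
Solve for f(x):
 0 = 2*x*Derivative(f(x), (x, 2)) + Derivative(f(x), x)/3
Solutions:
 f(x) = C1 + C2*x^(5/6)


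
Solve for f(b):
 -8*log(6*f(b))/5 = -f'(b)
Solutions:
 -5*Integral(1/(log(_y) + log(6)), (_y, f(b)))/8 = C1 - b


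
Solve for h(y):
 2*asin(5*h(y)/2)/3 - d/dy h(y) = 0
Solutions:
 Integral(1/asin(5*_y/2), (_y, h(y))) = C1 + 2*y/3


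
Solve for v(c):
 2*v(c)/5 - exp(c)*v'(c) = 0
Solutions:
 v(c) = C1*exp(-2*exp(-c)/5)


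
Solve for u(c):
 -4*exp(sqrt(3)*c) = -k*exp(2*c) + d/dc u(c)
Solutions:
 u(c) = C1 + k*exp(2*c)/2 - 4*sqrt(3)*exp(sqrt(3)*c)/3


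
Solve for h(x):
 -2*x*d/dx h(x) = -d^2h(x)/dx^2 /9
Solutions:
 h(x) = C1 + C2*erfi(3*x)


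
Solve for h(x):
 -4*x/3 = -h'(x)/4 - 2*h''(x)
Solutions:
 h(x) = C1 + C2*exp(-x/8) + 8*x^2/3 - 128*x/3


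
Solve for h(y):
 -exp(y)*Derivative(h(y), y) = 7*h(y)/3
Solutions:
 h(y) = C1*exp(7*exp(-y)/3)


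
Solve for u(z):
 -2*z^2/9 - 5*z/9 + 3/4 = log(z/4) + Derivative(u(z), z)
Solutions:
 u(z) = C1 - 2*z^3/27 - 5*z^2/18 - z*log(z) + 2*z*log(2) + 7*z/4


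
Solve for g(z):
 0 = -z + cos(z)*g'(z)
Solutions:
 g(z) = C1 + Integral(z/cos(z), z)


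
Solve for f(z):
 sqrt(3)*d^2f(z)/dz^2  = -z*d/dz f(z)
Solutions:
 f(z) = C1 + C2*erf(sqrt(2)*3^(3/4)*z/6)


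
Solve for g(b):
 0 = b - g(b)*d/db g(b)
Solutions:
 g(b) = -sqrt(C1 + b^2)
 g(b) = sqrt(C1 + b^2)


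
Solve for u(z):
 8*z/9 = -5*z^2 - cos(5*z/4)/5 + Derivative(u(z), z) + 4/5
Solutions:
 u(z) = C1 + 5*z^3/3 + 4*z^2/9 - 4*z/5 + 4*sin(5*z/4)/25


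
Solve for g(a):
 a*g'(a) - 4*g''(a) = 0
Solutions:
 g(a) = C1 + C2*erfi(sqrt(2)*a/4)


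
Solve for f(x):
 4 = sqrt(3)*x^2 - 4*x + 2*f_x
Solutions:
 f(x) = C1 - sqrt(3)*x^3/6 + x^2 + 2*x


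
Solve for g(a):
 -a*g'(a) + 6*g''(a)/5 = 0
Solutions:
 g(a) = C1 + C2*erfi(sqrt(15)*a/6)


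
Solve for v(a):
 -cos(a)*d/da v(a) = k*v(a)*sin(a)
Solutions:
 v(a) = C1*exp(k*log(cos(a)))


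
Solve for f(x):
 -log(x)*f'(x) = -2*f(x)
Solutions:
 f(x) = C1*exp(2*li(x))


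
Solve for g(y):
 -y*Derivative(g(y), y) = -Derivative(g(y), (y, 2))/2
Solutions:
 g(y) = C1 + C2*erfi(y)


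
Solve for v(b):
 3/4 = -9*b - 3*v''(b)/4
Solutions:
 v(b) = C1 + C2*b - 2*b^3 - b^2/2


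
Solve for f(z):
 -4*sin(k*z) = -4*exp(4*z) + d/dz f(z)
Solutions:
 f(z) = C1 + exp(4*z) + 4*cos(k*z)/k


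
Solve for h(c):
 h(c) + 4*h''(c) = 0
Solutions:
 h(c) = C1*sin(c/2) + C2*cos(c/2)


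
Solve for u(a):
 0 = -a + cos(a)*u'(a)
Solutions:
 u(a) = C1 + Integral(a/cos(a), a)


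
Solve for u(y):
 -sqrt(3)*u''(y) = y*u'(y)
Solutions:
 u(y) = C1 + C2*erf(sqrt(2)*3^(3/4)*y/6)


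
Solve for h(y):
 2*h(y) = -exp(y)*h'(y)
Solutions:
 h(y) = C1*exp(2*exp(-y))


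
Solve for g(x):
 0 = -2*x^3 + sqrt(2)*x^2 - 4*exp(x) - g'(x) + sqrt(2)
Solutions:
 g(x) = C1 - x^4/2 + sqrt(2)*x^3/3 + sqrt(2)*x - 4*exp(x)


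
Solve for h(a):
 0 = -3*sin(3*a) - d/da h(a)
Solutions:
 h(a) = C1 + cos(3*a)


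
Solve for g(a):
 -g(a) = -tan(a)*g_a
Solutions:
 g(a) = C1*sin(a)
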